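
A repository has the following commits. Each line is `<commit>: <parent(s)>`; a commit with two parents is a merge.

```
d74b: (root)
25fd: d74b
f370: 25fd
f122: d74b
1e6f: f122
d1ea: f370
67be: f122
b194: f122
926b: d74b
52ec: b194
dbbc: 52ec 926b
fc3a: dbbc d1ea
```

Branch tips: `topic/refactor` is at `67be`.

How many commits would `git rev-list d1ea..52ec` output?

3

Reachable from 52ec: {52ec, b194, d74b, f122}.
Reachable from d1ea: {25fd, d1ea, d74b, f370}.
In 52ec's history but not d1ea's: {52ec, b194, f122} — 3 commits.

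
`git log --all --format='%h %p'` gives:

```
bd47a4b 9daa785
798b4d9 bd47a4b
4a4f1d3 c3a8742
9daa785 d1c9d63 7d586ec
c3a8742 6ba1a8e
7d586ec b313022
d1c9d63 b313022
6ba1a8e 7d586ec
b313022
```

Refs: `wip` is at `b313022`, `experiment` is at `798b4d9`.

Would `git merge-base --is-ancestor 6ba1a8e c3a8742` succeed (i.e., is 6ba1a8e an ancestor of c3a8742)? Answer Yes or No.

Ancestors of c3a8742 (commits reachable by following parents): {6ba1a8e, 7d586ec, b313022, c3a8742}.
6ba1a8e is in that set, so it is an ancestor of c3a8742.

Yes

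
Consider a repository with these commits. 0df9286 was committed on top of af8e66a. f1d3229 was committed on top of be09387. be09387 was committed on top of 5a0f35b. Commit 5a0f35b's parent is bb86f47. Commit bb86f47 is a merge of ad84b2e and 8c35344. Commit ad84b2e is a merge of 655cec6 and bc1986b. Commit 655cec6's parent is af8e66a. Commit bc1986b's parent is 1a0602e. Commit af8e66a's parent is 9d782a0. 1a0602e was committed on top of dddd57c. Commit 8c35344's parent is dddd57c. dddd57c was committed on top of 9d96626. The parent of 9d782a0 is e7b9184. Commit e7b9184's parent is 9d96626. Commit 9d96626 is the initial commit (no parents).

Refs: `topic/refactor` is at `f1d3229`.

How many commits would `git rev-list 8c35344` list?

3

Walking parent pointers from 8c35344: reachable set = {8c35344, 9d96626, dddd57c}.
That is 3 commits.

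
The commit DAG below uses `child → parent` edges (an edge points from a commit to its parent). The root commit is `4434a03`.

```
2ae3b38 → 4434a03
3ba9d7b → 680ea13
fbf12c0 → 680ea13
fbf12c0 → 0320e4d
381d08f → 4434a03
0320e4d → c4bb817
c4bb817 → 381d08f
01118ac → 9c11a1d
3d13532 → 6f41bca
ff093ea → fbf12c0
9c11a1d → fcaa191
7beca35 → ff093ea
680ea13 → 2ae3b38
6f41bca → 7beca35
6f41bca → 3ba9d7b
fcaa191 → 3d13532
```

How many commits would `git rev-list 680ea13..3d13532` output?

Reachable from 3d13532: {0320e4d, 2ae3b38, 381d08f, 3ba9d7b, 3d13532, 4434a03, 680ea13, 6f41bca, 7beca35, c4bb817, fbf12c0, ff093ea}.
Reachable from 680ea13: {2ae3b38, 4434a03, 680ea13}.
In 3d13532's history but not 680ea13's: {0320e4d, 381d08f, 3ba9d7b, 3d13532, 6f41bca, 7beca35, c4bb817, fbf12c0, ff093ea} — 9 commits.

9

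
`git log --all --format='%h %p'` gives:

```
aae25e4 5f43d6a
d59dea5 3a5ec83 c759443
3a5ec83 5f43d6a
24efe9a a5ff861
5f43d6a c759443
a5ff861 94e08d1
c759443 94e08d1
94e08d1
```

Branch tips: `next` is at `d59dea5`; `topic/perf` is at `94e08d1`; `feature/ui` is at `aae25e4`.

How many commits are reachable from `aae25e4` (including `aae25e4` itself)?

4

Walking parent pointers from aae25e4: reachable set = {5f43d6a, 94e08d1, aae25e4, c759443}.
That is 4 commits.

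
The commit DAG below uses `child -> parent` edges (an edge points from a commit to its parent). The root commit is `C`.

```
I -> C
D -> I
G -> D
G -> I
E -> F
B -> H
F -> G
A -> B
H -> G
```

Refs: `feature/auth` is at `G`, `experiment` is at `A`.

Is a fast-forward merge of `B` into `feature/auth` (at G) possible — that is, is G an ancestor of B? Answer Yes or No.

A fast-forward from G to B is possible iff G is an ancestor of B.
Ancestors of B: {B, C, D, G, H, I}.
G is among them, so fast-forward is possible.

Yes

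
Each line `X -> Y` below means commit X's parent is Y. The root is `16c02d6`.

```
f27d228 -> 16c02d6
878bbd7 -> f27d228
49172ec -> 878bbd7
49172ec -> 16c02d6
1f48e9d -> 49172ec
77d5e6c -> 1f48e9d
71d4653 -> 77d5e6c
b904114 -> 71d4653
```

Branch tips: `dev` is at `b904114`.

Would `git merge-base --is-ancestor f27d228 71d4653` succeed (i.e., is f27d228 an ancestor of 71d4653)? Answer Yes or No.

Yes

Ancestors of 71d4653 (commits reachable by following parents): {16c02d6, 1f48e9d, 49172ec, 71d4653, 77d5e6c, 878bbd7, f27d228}.
f27d228 is in that set, so it is an ancestor of 71d4653.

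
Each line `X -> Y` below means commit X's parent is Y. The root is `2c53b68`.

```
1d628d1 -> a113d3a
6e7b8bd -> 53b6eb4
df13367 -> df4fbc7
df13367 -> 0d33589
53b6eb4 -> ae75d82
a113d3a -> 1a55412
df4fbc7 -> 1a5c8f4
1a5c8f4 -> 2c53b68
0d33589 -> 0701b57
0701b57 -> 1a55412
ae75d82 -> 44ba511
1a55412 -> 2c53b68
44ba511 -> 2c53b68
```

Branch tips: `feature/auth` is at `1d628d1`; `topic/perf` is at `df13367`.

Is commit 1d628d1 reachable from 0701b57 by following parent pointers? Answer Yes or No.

No

Ancestors of 0701b57: {0701b57, 1a55412, 2c53b68}.
1d628d1 is not in that set, so it is not an ancestor of 0701b57.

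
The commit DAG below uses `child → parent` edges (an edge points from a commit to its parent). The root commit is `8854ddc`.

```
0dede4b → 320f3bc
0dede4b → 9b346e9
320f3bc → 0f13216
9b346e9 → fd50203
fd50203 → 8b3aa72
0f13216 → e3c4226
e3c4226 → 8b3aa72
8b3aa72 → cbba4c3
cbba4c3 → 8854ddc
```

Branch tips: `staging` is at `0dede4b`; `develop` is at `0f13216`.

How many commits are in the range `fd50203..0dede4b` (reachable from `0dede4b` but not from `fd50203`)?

Reachable from 0dede4b: {0dede4b, 0f13216, 320f3bc, 8854ddc, 8b3aa72, 9b346e9, cbba4c3, e3c4226, fd50203}.
Reachable from fd50203: {8854ddc, 8b3aa72, cbba4c3, fd50203}.
In 0dede4b's history but not fd50203's: {0dede4b, 0f13216, 320f3bc, 9b346e9, e3c4226} — 5 commits.

5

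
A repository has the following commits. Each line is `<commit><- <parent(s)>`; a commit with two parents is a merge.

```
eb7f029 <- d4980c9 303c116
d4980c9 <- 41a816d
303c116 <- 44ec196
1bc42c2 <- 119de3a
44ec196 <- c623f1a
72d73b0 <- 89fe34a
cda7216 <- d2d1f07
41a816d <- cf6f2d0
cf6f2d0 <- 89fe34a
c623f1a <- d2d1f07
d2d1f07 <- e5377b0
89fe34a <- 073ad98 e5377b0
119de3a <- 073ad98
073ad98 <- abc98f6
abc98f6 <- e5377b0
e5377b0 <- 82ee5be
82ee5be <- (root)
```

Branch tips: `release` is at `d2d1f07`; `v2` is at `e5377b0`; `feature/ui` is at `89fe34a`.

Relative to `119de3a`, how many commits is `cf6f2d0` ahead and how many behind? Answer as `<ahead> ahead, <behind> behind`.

Reachable from cf6f2d0: {073ad98, 82ee5be, 89fe34a, abc98f6, cf6f2d0, e5377b0}.
Reachable from 119de3a: {073ad98, 119de3a, 82ee5be, abc98f6, e5377b0}.
Only in cf6f2d0's history (ahead): {89fe34a, cf6f2d0} — 2.
Only in 119de3a's history (behind): {119de3a} — 1.

2 ahead, 1 behind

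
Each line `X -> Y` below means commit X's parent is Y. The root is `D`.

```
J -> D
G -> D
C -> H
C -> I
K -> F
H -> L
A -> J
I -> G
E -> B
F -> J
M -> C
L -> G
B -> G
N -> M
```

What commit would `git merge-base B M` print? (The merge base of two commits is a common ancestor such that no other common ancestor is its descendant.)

Ancestors of B: {B, D, G}.
Ancestors of M: {C, D, G, H, I, L, M}.
Common ancestors: {D, G}.
Among these, G is not an ancestor of any other common ancestor — it is the merge base.

G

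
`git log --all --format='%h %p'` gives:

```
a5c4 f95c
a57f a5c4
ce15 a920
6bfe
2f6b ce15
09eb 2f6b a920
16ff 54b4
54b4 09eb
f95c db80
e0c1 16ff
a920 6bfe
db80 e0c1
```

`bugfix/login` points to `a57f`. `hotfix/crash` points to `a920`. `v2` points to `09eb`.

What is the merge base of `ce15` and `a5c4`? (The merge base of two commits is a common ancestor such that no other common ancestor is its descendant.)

ce15

Ancestors of ce15: {6bfe, a920, ce15}.
Ancestors of a5c4: {09eb, 16ff, 2f6b, 54b4, 6bfe, a5c4, a920, ce15, db80, e0c1, f95c}.
Common ancestors: {6bfe, a920, ce15}.
Among these, ce15 is not an ancestor of any other common ancestor — it is the merge base.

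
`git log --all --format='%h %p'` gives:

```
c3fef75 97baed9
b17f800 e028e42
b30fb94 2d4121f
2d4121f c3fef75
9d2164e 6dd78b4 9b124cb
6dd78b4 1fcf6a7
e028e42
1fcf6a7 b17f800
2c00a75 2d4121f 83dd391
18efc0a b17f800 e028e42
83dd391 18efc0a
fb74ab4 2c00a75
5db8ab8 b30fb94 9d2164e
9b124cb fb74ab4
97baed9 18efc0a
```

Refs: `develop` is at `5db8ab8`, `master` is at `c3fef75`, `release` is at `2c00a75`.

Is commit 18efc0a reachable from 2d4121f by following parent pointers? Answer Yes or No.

Ancestors of 2d4121f (commits reachable by following parents): {18efc0a, 2d4121f, 97baed9, b17f800, c3fef75, e028e42}.
18efc0a is in that set, so it is an ancestor of 2d4121f.

Yes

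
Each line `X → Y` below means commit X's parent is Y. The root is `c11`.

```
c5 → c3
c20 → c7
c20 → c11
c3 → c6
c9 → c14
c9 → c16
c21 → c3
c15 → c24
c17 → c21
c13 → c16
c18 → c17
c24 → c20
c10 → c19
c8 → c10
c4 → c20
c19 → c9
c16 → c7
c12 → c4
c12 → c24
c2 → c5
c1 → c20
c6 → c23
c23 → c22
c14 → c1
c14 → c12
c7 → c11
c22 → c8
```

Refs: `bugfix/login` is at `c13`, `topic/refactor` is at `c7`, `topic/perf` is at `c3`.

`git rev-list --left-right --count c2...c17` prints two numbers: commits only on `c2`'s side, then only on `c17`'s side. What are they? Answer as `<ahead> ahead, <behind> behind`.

2 ahead, 2 behind

Reachable from c2: {c1, c10, c11, c12, c14, c16, c19, c2, c20, c22, c23, c24, c3, c4, c5, c6, c7, c8, c9}.
Reachable from c17: {c1, c10, c11, c12, c14, c16, c17, c19, c20, c21, c22, c23, c24, c3, c4, c6, c7, c8, c9}.
Only in c2's history (ahead): {c2, c5} — 2.
Only in c17's history (behind): {c17, c21} — 2.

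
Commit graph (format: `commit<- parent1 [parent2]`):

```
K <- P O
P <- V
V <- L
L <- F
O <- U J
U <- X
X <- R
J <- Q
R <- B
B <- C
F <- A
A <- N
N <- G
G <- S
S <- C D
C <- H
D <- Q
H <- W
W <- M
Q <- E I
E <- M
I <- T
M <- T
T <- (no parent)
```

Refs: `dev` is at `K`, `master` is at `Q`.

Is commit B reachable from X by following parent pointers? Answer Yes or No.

Ancestors of X (commits reachable by following parents): {B, C, H, M, R, T, W, X}.
B is in that set, so it is an ancestor of X.

Yes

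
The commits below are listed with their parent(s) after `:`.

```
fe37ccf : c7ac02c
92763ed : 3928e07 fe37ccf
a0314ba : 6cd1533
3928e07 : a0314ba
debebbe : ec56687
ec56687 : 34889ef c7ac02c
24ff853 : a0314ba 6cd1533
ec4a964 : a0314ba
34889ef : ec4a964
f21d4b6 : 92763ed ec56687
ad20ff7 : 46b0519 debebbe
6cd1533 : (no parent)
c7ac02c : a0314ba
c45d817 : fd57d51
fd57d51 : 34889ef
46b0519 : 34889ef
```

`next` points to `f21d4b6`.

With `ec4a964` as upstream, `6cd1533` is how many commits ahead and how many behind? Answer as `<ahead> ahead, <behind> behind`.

Reachable from 6cd1533: {6cd1533}.
Reachable from ec4a964: {6cd1533, a0314ba, ec4a964}.
Only in 6cd1533's history (ahead): {} — 0.
Only in ec4a964's history (behind): {a0314ba, ec4a964} — 2.

0 ahead, 2 behind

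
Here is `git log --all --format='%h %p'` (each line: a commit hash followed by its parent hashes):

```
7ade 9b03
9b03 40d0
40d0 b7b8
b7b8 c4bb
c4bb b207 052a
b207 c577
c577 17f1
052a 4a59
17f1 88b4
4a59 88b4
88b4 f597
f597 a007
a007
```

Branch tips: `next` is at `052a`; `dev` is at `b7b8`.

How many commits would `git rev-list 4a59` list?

Walking parent pointers from 4a59: reachable set = {4a59, 88b4, a007, f597}.
That is 4 commits.

4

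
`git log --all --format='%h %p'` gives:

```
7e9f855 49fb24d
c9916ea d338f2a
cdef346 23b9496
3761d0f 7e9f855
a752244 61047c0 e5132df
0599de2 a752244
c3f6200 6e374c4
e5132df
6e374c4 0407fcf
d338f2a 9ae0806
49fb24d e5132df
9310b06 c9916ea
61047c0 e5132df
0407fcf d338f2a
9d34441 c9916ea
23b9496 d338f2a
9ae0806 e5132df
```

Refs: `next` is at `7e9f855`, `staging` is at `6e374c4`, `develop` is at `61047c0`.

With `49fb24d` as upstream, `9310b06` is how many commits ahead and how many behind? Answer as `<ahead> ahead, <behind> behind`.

Reachable from 9310b06: {9310b06, 9ae0806, c9916ea, d338f2a, e5132df}.
Reachable from 49fb24d: {49fb24d, e5132df}.
Only in 9310b06's history (ahead): {9310b06, 9ae0806, c9916ea, d338f2a} — 4.
Only in 49fb24d's history (behind): {49fb24d} — 1.

4 ahead, 1 behind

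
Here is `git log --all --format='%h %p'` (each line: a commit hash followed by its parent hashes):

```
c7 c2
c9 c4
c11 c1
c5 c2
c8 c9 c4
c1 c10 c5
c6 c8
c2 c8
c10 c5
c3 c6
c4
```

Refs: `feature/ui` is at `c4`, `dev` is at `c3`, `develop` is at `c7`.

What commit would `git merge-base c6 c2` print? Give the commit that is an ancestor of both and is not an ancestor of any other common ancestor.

c8

Ancestors of c6: {c4, c6, c8, c9}.
Ancestors of c2: {c2, c4, c8, c9}.
Common ancestors: {c4, c8, c9}.
Among these, c8 is not an ancestor of any other common ancestor — it is the merge base.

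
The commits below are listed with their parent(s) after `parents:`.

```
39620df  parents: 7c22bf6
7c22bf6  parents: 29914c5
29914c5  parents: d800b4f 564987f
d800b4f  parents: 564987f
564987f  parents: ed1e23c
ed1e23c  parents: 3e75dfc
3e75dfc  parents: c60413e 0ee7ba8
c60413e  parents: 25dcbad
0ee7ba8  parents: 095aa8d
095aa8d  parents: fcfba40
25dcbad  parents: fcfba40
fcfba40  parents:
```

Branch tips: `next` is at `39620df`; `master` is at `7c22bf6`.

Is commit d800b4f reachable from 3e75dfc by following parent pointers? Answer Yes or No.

No

Ancestors of 3e75dfc: {095aa8d, 0ee7ba8, 25dcbad, 3e75dfc, c60413e, fcfba40}.
d800b4f is not in that set, so it is not an ancestor of 3e75dfc.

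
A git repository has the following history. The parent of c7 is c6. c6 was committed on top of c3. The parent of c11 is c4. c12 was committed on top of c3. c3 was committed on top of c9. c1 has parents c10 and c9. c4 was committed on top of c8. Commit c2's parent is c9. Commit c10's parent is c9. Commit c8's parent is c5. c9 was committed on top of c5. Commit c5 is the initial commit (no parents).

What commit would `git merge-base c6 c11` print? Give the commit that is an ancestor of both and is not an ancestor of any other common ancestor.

c5

Ancestors of c6: {c3, c5, c6, c9}.
Ancestors of c11: {c11, c4, c5, c8}.
Common ancestors: {c5}.
The only common ancestor is c5, so it is the merge base.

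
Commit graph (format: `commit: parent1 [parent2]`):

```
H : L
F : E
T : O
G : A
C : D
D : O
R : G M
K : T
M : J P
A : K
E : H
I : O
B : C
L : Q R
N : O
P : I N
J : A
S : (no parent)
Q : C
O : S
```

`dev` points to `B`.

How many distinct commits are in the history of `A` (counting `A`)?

5

Walking parent pointers from A: reachable set = {A, K, O, S, T}.
That is 5 commits.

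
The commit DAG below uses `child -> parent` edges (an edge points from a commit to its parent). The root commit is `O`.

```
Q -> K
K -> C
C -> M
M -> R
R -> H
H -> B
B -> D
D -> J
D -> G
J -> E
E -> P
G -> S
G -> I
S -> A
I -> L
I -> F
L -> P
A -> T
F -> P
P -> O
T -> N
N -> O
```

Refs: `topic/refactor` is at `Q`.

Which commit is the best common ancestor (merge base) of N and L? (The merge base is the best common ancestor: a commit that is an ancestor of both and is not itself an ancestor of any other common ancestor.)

O

Ancestors of N: {N, O}.
Ancestors of L: {L, O, P}.
Common ancestors: {O}.
The only common ancestor is O, so it is the merge base.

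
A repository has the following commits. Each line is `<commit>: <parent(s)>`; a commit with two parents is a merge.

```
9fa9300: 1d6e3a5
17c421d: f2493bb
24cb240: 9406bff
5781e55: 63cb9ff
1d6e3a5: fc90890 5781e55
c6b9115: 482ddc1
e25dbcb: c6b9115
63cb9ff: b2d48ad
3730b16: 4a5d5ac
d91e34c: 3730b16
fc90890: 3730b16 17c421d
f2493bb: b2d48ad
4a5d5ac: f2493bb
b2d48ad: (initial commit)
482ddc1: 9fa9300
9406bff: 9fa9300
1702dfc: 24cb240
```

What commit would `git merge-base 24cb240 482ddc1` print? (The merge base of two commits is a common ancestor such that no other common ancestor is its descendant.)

Ancestors of 24cb240: {17c421d, 1d6e3a5, 24cb240, 3730b16, 4a5d5ac, 5781e55, 63cb9ff, 9406bff, 9fa9300, b2d48ad, f2493bb, fc90890}.
Ancestors of 482ddc1: {17c421d, 1d6e3a5, 3730b16, 482ddc1, 4a5d5ac, 5781e55, 63cb9ff, 9fa9300, b2d48ad, f2493bb, fc90890}.
Common ancestors: {17c421d, 1d6e3a5, 3730b16, 4a5d5ac, 5781e55, 63cb9ff, 9fa9300, b2d48ad, f2493bb, fc90890}.
Among these, 9fa9300 is not an ancestor of any other common ancestor — it is the merge base.

9fa9300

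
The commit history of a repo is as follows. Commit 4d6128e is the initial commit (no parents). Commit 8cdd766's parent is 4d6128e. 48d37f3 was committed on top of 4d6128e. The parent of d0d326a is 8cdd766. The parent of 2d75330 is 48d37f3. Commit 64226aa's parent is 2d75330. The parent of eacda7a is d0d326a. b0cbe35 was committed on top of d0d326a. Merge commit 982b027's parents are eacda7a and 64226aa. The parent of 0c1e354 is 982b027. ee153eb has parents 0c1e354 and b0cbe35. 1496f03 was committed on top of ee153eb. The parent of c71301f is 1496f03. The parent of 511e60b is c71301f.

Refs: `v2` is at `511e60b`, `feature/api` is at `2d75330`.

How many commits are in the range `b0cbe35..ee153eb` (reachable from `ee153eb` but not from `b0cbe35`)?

Reachable from ee153eb: {0c1e354, 2d75330, 48d37f3, 4d6128e, 64226aa, 8cdd766, 982b027, b0cbe35, d0d326a, eacda7a, ee153eb}.
Reachable from b0cbe35: {4d6128e, 8cdd766, b0cbe35, d0d326a}.
In ee153eb's history but not b0cbe35's: {0c1e354, 2d75330, 48d37f3, 64226aa, 982b027, eacda7a, ee153eb} — 7 commits.

7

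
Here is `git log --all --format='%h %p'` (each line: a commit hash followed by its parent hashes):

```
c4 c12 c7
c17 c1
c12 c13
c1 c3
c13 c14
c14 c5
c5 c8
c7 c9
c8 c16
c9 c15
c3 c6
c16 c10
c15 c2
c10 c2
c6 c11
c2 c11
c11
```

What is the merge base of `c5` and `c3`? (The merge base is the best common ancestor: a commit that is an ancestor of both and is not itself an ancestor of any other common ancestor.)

c11

Ancestors of c5: {c10, c11, c16, c2, c5, c8}.
Ancestors of c3: {c11, c3, c6}.
Common ancestors: {c11}.
The only common ancestor is c11, so it is the merge base.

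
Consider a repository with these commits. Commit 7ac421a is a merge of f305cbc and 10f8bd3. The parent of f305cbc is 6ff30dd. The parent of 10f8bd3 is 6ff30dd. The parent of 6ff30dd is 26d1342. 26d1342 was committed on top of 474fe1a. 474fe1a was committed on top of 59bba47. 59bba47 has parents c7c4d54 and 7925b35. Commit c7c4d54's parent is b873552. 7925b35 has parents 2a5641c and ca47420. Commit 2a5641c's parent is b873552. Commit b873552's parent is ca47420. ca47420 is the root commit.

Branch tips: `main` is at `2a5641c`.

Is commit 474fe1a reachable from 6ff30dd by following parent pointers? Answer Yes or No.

Ancestors of 6ff30dd (commits reachable by following parents): {26d1342, 2a5641c, 474fe1a, 59bba47, 6ff30dd, 7925b35, b873552, c7c4d54, ca47420}.
474fe1a is in that set, so it is an ancestor of 6ff30dd.

Yes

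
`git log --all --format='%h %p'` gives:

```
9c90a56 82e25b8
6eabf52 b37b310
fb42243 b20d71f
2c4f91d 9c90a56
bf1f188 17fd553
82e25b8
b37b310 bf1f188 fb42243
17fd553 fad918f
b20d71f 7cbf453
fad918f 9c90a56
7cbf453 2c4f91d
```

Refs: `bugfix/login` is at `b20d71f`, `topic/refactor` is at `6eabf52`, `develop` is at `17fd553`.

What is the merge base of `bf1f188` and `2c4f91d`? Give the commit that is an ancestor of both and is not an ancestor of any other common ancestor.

Ancestors of bf1f188: {17fd553, 82e25b8, 9c90a56, bf1f188, fad918f}.
Ancestors of 2c4f91d: {2c4f91d, 82e25b8, 9c90a56}.
Common ancestors: {82e25b8, 9c90a56}.
Among these, 9c90a56 is not an ancestor of any other common ancestor — it is the merge base.

9c90a56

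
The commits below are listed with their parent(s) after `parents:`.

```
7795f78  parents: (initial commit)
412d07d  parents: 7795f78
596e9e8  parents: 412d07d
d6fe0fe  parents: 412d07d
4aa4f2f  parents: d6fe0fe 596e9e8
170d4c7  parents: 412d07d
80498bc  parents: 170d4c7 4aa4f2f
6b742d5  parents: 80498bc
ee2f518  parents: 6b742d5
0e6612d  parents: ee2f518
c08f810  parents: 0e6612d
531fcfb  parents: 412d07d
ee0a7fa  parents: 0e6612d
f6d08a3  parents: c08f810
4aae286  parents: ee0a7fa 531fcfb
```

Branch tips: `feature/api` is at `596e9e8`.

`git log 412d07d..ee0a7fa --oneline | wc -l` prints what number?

Reachable from ee0a7fa: {0e6612d, 170d4c7, 412d07d, 4aa4f2f, 596e9e8, 6b742d5, 7795f78, 80498bc, d6fe0fe, ee0a7fa, ee2f518}.
Reachable from 412d07d: {412d07d, 7795f78}.
In ee0a7fa's history but not 412d07d's: {0e6612d, 170d4c7, 4aa4f2f, 596e9e8, 6b742d5, 80498bc, d6fe0fe, ee0a7fa, ee2f518} — 9 commits.

9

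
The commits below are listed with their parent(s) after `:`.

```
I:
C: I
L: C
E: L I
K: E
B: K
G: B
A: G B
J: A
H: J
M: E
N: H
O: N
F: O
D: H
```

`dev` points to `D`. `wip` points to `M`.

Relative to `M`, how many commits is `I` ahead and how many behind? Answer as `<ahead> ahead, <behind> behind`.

0 ahead, 4 behind

Reachable from I: {I}.
Reachable from M: {C, E, I, L, M}.
Only in I's history (ahead): {} — 0.
Only in M's history (behind): {C, E, L, M} — 4.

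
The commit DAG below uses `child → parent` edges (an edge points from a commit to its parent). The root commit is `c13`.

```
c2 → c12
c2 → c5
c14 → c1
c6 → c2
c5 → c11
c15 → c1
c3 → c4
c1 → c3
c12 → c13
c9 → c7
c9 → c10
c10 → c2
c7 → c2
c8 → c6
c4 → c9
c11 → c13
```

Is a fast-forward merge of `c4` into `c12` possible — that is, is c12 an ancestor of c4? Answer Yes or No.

Yes

A fast-forward from c12 to c4 is possible iff c12 is an ancestor of c4.
Ancestors of c4: {c10, c11, c12, c13, c2, c4, c5, c7, c9}.
c12 is among them, so fast-forward is possible.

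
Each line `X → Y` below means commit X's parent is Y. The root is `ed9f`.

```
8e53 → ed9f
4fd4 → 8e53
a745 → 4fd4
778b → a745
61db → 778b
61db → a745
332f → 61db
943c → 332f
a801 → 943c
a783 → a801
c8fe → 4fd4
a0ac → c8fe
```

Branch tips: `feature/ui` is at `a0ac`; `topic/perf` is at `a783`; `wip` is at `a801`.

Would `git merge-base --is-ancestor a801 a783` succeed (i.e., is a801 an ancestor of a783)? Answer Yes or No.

Yes

Ancestors of a783 (commits reachable by following parents): {332f, 4fd4, 61db, 778b, 8e53, 943c, a745, a783, a801, ed9f}.
a801 is in that set, so it is an ancestor of a783.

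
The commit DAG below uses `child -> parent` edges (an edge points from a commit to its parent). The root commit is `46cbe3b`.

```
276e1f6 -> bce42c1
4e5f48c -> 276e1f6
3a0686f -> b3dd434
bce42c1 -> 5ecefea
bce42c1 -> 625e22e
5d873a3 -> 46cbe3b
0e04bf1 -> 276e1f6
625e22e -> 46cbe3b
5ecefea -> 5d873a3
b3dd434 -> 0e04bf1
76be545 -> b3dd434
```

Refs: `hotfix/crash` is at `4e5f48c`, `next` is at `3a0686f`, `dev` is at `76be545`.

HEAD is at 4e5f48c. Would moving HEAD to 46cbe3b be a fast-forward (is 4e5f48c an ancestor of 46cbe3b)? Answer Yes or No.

No

A fast-forward from 4e5f48c to 46cbe3b is possible iff 4e5f48c is an ancestor of 46cbe3b.
Ancestors of 46cbe3b: {46cbe3b}.
4e5f48c is not among them, so fast-forward is not possible.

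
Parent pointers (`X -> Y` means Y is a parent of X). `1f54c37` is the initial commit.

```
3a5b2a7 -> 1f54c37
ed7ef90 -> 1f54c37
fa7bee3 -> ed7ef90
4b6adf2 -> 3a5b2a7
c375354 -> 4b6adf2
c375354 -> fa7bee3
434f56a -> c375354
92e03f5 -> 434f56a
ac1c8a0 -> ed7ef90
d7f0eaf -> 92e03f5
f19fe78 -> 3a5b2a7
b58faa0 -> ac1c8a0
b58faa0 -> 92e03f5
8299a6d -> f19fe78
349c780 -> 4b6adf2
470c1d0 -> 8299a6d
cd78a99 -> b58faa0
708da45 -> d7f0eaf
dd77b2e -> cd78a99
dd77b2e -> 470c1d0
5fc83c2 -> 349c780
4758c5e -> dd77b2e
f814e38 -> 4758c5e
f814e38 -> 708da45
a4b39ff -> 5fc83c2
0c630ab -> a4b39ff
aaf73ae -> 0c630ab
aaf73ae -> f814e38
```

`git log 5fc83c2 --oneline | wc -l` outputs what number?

Walking parent pointers from 5fc83c2: reachable set = {1f54c37, 349c780, 3a5b2a7, 4b6adf2, 5fc83c2}.
That is 5 commits.

5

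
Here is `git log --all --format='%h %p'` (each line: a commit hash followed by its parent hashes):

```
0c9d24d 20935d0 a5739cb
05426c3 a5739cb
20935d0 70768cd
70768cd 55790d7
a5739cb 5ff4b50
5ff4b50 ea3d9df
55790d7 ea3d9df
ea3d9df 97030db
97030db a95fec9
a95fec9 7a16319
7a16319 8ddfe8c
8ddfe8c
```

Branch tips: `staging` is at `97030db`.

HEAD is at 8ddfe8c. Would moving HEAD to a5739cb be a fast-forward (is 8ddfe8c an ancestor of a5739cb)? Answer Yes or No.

Yes

A fast-forward from 8ddfe8c to a5739cb is possible iff 8ddfe8c is an ancestor of a5739cb.
Ancestors of a5739cb: {5ff4b50, 7a16319, 8ddfe8c, 97030db, a5739cb, a95fec9, ea3d9df}.
8ddfe8c is among them, so fast-forward is possible.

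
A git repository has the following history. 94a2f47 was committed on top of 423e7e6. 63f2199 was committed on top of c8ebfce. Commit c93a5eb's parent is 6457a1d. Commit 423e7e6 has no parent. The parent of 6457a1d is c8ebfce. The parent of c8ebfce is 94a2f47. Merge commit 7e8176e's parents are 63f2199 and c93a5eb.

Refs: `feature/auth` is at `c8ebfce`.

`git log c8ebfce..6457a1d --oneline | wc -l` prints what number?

1

Reachable from 6457a1d: {423e7e6, 6457a1d, 94a2f47, c8ebfce}.
Reachable from c8ebfce: {423e7e6, 94a2f47, c8ebfce}.
In 6457a1d's history but not c8ebfce's: {6457a1d} — 1 commit.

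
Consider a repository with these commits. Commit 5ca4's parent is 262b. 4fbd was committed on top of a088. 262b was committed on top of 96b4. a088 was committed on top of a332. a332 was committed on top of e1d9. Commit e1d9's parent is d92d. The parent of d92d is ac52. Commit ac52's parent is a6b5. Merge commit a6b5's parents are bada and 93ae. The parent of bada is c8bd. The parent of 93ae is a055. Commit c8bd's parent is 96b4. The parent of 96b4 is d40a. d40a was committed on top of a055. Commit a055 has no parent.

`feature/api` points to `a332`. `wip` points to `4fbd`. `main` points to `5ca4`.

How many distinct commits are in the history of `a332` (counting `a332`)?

11

Walking parent pointers from a332: reachable set = {93ae, 96b4, a055, a332, a6b5, ac52, bada, c8bd, d40a, d92d, e1d9}.
That is 11 commits.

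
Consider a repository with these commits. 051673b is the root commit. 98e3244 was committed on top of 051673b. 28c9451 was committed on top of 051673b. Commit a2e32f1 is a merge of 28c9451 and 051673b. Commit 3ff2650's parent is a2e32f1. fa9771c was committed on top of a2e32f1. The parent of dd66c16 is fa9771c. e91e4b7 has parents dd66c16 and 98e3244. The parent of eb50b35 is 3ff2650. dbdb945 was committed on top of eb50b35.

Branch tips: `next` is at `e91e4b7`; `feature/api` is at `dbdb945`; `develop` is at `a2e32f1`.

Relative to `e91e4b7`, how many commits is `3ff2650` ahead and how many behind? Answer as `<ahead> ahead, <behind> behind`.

1 ahead, 4 behind

Reachable from 3ff2650: {051673b, 28c9451, 3ff2650, a2e32f1}.
Reachable from e91e4b7: {051673b, 28c9451, 98e3244, a2e32f1, dd66c16, e91e4b7, fa9771c}.
Only in 3ff2650's history (ahead): {3ff2650} — 1.
Only in e91e4b7's history (behind): {98e3244, dd66c16, e91e4b7, fa9771c} — 4.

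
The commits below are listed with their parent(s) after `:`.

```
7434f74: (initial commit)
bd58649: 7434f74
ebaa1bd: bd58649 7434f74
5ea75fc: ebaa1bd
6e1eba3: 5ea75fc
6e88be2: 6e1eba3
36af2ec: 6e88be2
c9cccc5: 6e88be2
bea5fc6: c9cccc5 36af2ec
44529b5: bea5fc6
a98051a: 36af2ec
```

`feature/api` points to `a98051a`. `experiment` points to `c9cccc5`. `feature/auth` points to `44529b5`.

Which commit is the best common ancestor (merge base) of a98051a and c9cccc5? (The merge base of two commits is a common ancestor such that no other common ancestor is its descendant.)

Ancestors of a98051a: {36af2ec, 5ea75fc, 6e1eba3, 6e88be2, 7434f74, a98051a, bd58649, ebaa1bd}.
Ancestors of c9cccc5: {5ea75fc, 6e1eba3, 6e88be2, 7434f74, bd58649, c9cccc5, ebaa1bd}.
Common ancestors: {5ea75fc, 6e1eba3, 6e88be2, 7434f74, bd58649, ebaa1bd}.
Among these, 6e88be2 is not an ancestor of any other common ancestor — it is the merge base.

6e88be2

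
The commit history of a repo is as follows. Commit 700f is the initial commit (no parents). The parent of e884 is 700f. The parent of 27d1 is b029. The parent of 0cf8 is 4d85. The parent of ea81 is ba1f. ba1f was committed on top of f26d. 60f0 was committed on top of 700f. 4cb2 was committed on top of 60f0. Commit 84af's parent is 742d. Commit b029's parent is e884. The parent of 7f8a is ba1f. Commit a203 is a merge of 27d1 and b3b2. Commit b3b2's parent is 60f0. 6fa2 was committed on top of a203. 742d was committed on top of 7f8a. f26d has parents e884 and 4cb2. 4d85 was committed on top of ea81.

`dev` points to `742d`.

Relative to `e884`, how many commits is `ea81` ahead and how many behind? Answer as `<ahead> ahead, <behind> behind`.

Reachable from ea81: {4cb2, 60f0, 700f, ba1f, e884, ea81, f26d}.
Reachable from e884: {700f, e884}.
Only in ea81's history (ahead): {4cb2, 60f0, ba1f, ea81, f26d} — 5.
Only in e884's history (behind): {} — 0.

5 ahead, 0 behind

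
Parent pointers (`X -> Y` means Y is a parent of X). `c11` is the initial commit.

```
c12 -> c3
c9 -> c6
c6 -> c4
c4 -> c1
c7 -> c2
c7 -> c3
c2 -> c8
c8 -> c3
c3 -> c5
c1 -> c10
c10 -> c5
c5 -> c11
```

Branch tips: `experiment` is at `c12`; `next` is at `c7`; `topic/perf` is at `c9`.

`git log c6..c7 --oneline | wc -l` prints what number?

4

Reachable from c7: {c11, c2, c3, c5, c7, c8}.
Reachable from c6: {c1, c10, c11, c4, c5, c6}.
In c7's history but not c6's: {c2, c3, c7, c8} — 4 commits.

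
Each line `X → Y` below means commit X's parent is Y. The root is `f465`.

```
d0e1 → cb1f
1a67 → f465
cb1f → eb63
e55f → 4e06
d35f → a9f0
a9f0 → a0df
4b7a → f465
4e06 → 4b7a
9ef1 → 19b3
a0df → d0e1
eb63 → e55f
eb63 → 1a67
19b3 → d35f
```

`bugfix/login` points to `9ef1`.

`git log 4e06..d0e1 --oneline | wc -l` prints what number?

Reachable from d0e1: {1a67, 4b7a, 4e06, cb1f, d0e1, e55f, eb63, f465}.
Reachable from 4e06: {4b7a, 4e06, f465}.
In d0e1's history but not 4e06's: {1a67, cb1f, d0e1, e55f, eb63} — 5 commits.

5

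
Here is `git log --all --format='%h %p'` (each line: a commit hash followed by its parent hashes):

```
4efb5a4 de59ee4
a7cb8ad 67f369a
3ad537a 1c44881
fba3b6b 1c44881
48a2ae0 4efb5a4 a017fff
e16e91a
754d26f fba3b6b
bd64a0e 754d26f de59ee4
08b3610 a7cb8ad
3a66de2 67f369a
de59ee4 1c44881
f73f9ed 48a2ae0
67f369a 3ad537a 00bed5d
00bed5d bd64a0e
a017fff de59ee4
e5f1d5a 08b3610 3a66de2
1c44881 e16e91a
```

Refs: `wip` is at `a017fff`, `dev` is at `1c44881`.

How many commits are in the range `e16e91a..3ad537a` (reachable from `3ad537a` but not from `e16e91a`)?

2

Reachable from 3ad537a: {1c44881, 3ad537a, e16e91a}.
Reachable from e16e91a: {e16e91a}.
In 3ad537a's history but not e16e91a's: {1c44881, 3ad537a} — 2 commits.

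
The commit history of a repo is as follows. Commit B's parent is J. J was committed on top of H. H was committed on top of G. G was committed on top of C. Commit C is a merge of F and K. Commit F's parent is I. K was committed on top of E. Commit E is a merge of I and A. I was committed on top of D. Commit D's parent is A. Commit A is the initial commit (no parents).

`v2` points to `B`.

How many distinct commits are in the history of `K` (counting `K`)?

5

Walking parent pointers from K: reachable set = {A, D, E, I, K}.
That is 5 commits.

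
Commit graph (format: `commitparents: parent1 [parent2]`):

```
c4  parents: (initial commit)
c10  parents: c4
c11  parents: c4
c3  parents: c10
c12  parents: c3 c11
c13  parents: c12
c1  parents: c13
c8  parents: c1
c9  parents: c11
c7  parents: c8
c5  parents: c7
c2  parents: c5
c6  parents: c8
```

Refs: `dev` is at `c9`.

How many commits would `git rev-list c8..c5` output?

Reachable from c5: {c1, c10, c11, c12, c13, c3, c4, c5, c7, c8}.
Reachable from c8: {c1, c10, c11, c12, c13, c3, c4, c8}.
In c5's history but not c8's: {c5, c7} — 2 commits.

2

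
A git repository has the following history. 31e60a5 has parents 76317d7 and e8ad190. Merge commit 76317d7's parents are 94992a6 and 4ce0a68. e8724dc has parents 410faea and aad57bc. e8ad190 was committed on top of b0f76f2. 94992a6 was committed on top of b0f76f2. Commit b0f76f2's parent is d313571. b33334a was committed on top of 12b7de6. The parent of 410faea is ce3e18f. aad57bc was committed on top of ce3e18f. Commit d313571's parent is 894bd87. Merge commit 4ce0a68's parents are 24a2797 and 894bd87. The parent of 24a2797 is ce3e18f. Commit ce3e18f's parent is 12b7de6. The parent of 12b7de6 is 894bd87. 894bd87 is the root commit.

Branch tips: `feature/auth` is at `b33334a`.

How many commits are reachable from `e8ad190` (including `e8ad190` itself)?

4

Walking parent pointers from e8ad190: reachable set = {894bd87, b0f76f2, d313571, e8ad190}.
That is 4 commits.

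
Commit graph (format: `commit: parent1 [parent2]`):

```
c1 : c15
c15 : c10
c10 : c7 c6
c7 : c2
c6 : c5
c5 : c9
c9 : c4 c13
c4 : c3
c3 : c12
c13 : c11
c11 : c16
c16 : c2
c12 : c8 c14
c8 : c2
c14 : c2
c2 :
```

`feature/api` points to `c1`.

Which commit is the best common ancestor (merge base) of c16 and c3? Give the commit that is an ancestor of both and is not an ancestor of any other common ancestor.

Ancestors of c16: {c16, c2}.
Ancestors of c3: {c12, c14, c2, c3, c8}.
Common ancestors: {c2}.
The only common ancestor is c2, so it is the merge base.

c2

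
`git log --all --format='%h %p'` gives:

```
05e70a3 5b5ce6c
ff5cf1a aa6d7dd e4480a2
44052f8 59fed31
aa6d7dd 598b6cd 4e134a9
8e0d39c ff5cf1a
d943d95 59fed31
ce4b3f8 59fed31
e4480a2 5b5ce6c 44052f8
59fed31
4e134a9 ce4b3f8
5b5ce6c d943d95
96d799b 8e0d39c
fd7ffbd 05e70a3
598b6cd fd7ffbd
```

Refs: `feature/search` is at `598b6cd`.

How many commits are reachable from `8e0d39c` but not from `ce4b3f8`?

11

Reachable from 8e0d39c: {05e70a3, 44052f8, 4e134a9, 598b6cd, 59fed31, 5b5ce6c, 8e0d39c, aa6d7dd, ce4b3f8, d943d95, e4480a2, fd7ffbd, ff5cf1a}.
Reachable from ce4b3f8: {59fed31, ce4b3f8}.
In 8e0d39c's history but not ce4b3f8's: {05e70a3, 44052f8, 4e134a9, 598b6cd, 5b5ce6c, 8e0d39c, aa6d7dd, d943d95, e4480a2, fd7ffbd, ff5cf1a} — 11 commits.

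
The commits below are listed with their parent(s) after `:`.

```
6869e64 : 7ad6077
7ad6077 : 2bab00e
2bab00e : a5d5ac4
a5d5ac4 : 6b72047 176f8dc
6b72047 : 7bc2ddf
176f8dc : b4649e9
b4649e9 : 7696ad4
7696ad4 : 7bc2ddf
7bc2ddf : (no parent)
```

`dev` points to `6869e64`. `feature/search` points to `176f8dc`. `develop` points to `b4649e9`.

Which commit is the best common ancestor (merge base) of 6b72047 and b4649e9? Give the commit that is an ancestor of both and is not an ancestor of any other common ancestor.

Ancestors of 6b72047: {6b72047, 7bc2ddf}.
Ancestors of b4649e9: {7696ad4, 7bc2ddf, b4649e9}.
Common ancestors: {7bc2ddf}.
The only common ancestor is 7bc2ddf, so it is the merge base.

7bc2ddf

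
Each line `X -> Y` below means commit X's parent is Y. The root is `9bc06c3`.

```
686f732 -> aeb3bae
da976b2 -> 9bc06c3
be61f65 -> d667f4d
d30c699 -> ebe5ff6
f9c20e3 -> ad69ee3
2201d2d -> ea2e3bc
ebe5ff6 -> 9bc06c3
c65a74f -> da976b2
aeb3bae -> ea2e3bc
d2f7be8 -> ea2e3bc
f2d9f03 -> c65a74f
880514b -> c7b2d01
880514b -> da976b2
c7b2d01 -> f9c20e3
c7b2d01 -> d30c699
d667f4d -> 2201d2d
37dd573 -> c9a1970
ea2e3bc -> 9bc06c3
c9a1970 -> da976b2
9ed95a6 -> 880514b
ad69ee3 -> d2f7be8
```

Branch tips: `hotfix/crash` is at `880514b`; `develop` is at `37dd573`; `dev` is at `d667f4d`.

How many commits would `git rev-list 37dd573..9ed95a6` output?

9

Reachable from 9ed95a6: {880514b, 9bc06c3, 9ed95a6, ad69ee3, c7b2d01, d2f7be8, d30c699, da976b2, ea2e3bc, ebe5ff6, f9c20e3}.
Reachable from 37dd573: {37dd573, 9bc06c3, c9a1970, da976b2}.
In 9ed95a6's history but not 37dd573's: {880514b, 9ed95a6, ad69ee3, c7b2d01, d2f7be8, d30c699, ea2e3bc, ebe5ff6, f9c20e3} — 9 commits.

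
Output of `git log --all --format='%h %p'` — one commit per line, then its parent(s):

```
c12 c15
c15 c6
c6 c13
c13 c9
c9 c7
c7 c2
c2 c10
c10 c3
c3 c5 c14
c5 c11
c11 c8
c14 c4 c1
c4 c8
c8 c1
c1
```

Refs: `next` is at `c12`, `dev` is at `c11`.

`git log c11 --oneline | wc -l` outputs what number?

Walking parent pointers from c11: reachable set = {c1, c11, c8}.
That is 3 commits.

3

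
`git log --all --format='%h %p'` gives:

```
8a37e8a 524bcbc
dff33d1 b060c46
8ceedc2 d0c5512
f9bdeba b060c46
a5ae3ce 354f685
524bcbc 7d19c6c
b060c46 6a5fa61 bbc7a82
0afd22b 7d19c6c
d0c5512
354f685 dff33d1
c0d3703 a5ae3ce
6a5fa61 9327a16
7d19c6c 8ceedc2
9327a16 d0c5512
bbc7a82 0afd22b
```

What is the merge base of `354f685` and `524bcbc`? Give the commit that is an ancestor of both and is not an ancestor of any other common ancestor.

Ancestors of 354f685: {0afd22b, 354f685, 6a5fa61, 7d19c6c, 8ceedc2, 9327a16, b060c46, bbc7a82, d0c5512, dff33d1}.
Ancestors of 524bcbc: {524bcbc, 7d19c6c, 8ceedc2, d0c5512}.
Common ancestors: {7d19c6c, 8ceedc2, d0c5512}.
Among these, 7d19c6c is not an ancestor of any other common ancestor — it is the merge base.

7d19c6c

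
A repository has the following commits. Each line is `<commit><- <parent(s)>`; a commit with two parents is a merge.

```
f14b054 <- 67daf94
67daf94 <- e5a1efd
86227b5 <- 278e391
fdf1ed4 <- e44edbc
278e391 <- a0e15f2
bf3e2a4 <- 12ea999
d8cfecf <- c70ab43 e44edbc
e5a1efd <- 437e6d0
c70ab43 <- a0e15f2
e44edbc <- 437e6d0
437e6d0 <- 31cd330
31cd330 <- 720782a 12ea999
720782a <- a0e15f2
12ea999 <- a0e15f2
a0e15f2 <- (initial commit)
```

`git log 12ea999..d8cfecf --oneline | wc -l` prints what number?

Reachable from d8cfecf: {12ea999, 31cd330, 437e6d0, 720782a, a0e15f2, c70ab43, d8cfecf, e44edbc}.
Reachable from 12ea999: {12ea999, a0e15f2}.
In d8cfecf's history but not 12ea999's: {31cd330, 437e6d0, 720782a, c70ab43, d8cfecf, e44edbc} — 6 commits.

6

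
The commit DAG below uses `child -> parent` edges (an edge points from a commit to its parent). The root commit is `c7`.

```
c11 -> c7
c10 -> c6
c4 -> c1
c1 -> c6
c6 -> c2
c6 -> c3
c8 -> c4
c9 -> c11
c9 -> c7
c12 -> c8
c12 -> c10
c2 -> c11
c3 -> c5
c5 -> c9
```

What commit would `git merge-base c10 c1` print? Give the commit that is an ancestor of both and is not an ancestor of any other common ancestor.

Ancestors of c10: {c10, c11, c2, c3, c5, c6, c7, c9}.
Ancestors of c1: {c1, c11, c2, c3, c5, c6, c7, c9}.
Common ancestors: {c11, c2, c3, c5, c6, c7, c9}.
Among these, c6 is not an ancestor of any other common ancestor — it is the merge base.

c6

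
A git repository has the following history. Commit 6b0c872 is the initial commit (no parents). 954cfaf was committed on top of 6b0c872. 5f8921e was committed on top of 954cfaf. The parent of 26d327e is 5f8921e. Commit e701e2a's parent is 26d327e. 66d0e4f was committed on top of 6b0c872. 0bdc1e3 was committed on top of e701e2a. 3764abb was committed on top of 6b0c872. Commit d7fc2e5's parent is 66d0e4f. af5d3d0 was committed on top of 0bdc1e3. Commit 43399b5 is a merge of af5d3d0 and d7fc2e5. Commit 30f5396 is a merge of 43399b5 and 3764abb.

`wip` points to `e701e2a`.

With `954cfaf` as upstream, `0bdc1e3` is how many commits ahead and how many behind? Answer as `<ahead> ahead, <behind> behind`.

Reachable from 0bdc1e3: {0bdc1e3, 26d327e, 5f8921e, 6b0c872, 954cfaf, e701e2a}.
Reachable from 954cfaf: {6b0c872, 954cfaf}.
Only in 0bdc1e3's history (ahead): {0bdc1e3, 26d327e, 5f8921e, e701e2a} — 4.
Only in 954cfaf's history (behind): {} — 0.

4 ahead, 0 behind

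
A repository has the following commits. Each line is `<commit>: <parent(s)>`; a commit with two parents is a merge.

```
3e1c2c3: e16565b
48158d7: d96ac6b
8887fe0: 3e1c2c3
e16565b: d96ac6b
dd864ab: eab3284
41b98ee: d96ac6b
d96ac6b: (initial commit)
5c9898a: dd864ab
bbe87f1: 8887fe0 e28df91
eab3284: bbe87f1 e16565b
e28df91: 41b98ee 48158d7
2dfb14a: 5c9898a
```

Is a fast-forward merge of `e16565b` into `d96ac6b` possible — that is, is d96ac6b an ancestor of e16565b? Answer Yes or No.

Yes

A fast-forward from d96ac6b to e16565b is possible iff d96ac6b is an ancestor of e16565b.
Ancestors of e16565b: {d96ac6b, e16565b}.
d96ac6b is among them, so fast-forward is possible.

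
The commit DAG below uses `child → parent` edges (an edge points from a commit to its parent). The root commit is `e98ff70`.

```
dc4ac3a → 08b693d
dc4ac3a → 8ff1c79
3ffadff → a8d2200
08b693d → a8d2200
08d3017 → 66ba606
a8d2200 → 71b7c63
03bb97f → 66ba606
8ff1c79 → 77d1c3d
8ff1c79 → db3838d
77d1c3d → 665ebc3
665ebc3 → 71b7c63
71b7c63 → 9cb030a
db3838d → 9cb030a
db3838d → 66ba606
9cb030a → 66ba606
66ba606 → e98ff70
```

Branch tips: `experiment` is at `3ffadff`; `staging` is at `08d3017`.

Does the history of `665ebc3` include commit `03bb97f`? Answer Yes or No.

No

Ancestors of 665ebc3: {665ebc3, 66ba606, 71b7c63, 9cb030a, e98ff70}.
03bb97f is not in that set, so it is not an ancestor of 665ebc3.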